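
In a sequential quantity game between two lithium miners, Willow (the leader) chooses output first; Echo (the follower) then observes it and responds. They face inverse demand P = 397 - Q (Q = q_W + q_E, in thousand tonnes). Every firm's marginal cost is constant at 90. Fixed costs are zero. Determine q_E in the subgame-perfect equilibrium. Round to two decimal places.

Solve by backward induction. Given q_W, the follower Echo maximises π_E = (397 - q_W - q_E)q_E - 90q_E.
Setting the follower's marginal profit to zero, 307 - q_W - 2q_E = 0, i.e. q_E = (307 - q_W)/2.
The leader anticipates this reaction. Substituting into P = 397 - Q gives P = 487/2 - (1/2)q_W, so π_W = (487/2 - (1/2)q_W)q_W - 90q_W.
Leader FOC: 307/2 - q_W = 0, so q_W = 307/2.
Then q_E = (307 - 307/2)/2 = 307/4.

76.75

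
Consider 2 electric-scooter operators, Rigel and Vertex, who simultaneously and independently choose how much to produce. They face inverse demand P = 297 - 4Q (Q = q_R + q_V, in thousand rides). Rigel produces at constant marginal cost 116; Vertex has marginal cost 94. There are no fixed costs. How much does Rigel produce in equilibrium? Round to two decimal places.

Rigel's profit: π_R = (297 - 4Q)q_R - (116q_R). Setting ∂π_R/∂q_R = 0: 181 - 8q_R - 4(q_V) = 0.
Vertex's first-order condition: 203 - 8q_V - 4(q_R) = 0.
Rearranging gives the reaction functions q_R = (181 - 4q_V)/8 and q_V = (203 - 4q_R)/8.
Solving the pair: q_R = 53/4, q_V = 75/4.

13.25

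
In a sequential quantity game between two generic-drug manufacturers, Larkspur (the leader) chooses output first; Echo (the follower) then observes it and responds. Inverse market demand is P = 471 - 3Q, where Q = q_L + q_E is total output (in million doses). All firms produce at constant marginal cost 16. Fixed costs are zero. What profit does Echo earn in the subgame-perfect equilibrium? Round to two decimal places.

Solve by backward induction. Given q_L, the follower Echo maximises π_E = (471 - 3q_L - 3q_E)q_E - 16q_E.
∂π_E/∂q_E = 455 - 3q_L - 6q_E = 0 gives the reaction function q_E = (455 - 3q_L)/6.
The leader anticipates this reaction. Substituting into P = 471 - 3Q gives P = 487/2 - (3/2)q_L, so π_L = (487/2 - (3/2)q_L)q_L - 16q_L.
The leader's first-order condition 455/2 - 3q_L = 0 yields q_L = 455/6.
Then q_E = (455 - 3·(455/6))/6 = 455/12.
Price P = 471 - 3·(455/4) = 519/4.
Echo's profit: (519/4 - 16)·(455/12) = 4313.0208.

4313.02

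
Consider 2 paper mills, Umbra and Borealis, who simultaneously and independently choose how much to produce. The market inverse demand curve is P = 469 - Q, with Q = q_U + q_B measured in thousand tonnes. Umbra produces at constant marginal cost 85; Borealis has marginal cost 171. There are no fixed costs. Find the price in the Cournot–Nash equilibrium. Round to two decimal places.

241.67

Umbra's profit: π_U = (469 - Q)q_U - (85q_U). Setting ∂π_U/∂q_U = 0: 384 - 2q_U - (q_B) = 0.
Borealis's first-order condition: 298 - 2q_B - (q_U) = 0.
Rearranging gives the reaction functions q_U = (384 - q_B)/2 and q_B = (298 - q_U)/2.
Substituting one into the other gives q_U = 470/3 and q_B = 212/3.
Total output Q = 682/3, so price P = 469 - 682/3 = 725/3.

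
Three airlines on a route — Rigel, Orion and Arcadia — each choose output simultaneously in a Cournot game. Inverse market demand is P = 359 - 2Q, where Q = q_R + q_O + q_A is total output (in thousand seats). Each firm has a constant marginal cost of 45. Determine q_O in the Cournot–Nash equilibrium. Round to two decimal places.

39.25

A representative firm's profit is π_i = q_i(359 - 2Q) - 45q_i.
Setting ∂π_i/∂q_i = 0 with rivals' quantities fixed: 314 - 4q_i - 2·Σ_{j≠i} q_j = 0.
With identical firms every q_j equals q_i, so Σ_{j≠i} q_j = 2q_i and 314 = 8q_i, giving q_i = 157/4.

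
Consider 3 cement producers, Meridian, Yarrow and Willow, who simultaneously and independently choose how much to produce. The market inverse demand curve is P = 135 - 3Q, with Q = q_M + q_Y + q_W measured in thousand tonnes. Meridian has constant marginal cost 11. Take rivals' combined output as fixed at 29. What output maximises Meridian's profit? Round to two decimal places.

6.17

With rivals' combined output fixed at 29, Meridian's profit is π_M = (135 - 3·29 - 3q_M)q_M - (11q_M) = (48 - 3q_M)q_M - (11q_M).
∂π_M/∂q_M = 37 - 6q_M = 0, so q_M = 37/6.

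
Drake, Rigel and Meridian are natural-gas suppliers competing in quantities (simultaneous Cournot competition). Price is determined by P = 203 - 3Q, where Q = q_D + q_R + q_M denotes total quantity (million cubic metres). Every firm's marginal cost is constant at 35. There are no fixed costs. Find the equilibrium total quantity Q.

42

Each firm earns π_i = (203 - 3Q)q_i - 35q_i.
First-order condition (treating rivals' output as given): 168 - 6q_i - 3·Σ_{j≠i} q_j = 0.
By symmetry each firm produces the same amount; substituting Σ_{j≠i} q_j = 2q_i yields q_i = 168/12 = 14.
Total output Q = 14 + 14 + 14 = 42.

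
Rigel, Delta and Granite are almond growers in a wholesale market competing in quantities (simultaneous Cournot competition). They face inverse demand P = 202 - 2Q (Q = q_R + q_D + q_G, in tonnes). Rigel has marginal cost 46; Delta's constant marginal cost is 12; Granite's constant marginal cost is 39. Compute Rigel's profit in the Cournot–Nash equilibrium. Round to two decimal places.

Rigel's profit: π_R = (202 - 2Q)q_R - (46q_R). Setting ∂π_R/∂q_R = 0: 156 - 4q_R - 2(q_D + q_G) = 0.
Delta's first-order condition: 190 - 4q_D - 2(q_R + q_G) = 0.
Granite's profit: π_G = (202 - 2Q)q_G - (39q_G). Setting ∂π_G/∂q_G = 0: 163 - 4q_G - 2(q_R + q_D) = 0.
Adding the 3 first-order conditions: 509 − 8Q = 0, so Q = 509/8.
Back-substituting: q_R = (156 − 509/4)/2 = 115/8, q_D = (190 − 509/4)/2 = 251/8, q_G = (163 − 509/4)/2 = 143/8.
Price P = 202 - 2·(509/8) = 299/4.
Rigel's profit: (299/4 - 46)·(115/8) = 413.2813.

413.28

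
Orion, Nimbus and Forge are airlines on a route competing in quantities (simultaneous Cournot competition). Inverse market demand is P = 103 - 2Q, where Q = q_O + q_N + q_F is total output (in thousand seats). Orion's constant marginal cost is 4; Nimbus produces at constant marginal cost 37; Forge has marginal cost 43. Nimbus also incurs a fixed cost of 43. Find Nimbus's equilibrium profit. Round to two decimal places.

4.53

Orion's profit: π_O = (103 - 2Q)q_O - (4q_O). Setting ∂π_O/∂q_O = 0: 99 - 4q_O - 2(q_N + q_F) = 0.
Nimbus's first-order condition: 66 - 4q_N - 2(q_O + q_F) = 0.
Forge's first-order condition: 60 - 4q_F - 2(q_O + q_N) = 0.
Adding the 3 first-order conditions: 225 − 8Q = 0, so Q = 225/8.
Back-substituting: q_O = (99 − 225/4)/2 = 171/8, q_N = (66 − 225/4)/2 = 39/8, q_F = (60 − 225/4)/2 = 15/8.
Price P = 103 - 2·(225/8) = 187/4.
Nimbus's profit: (187/4 - 37)·(39/8) - 43 = 145/32.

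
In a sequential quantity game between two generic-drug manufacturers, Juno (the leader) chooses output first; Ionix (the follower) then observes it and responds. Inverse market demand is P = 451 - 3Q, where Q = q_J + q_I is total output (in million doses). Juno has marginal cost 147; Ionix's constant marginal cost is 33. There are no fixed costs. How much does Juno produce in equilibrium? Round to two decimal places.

The follower Ionix best-responds to any q_J: π_I = (451 - 3Q)q_I - 33q_I.
Follower FOC: 418 - 3q_J - 6q_I = 0, so q_I(q_J) = (418 - 3q_J)/6.
The leader anticipates this reaction. Substituting into P = 451 - 3Q gives P = 242 - (3/2)q_J, so π_J = (242 - (3/2)q_J)q_J - 147q_J.
The leader's first-order condition 95 - 3q_J = 0 yields q_J = 95/3.
Then q_I = (418 - 3·(95/3))/6 = 323/6.

31.67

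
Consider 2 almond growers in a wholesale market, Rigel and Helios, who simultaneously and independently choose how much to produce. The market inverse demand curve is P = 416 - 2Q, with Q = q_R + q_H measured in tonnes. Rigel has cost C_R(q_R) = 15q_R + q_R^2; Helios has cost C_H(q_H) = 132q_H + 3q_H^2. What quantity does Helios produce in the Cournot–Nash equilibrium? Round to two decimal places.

Rigel's profit: π_R = (416 - 2Q)q_R - (15q_R + q_R²). Setting ∂π_R/∂q_R = 0: 401 - 6q_R - 2(q_H) = 0.
Helios's profit: π_H = (416 - 2Q)q_H - (132q_H + 3q_H²). Setting ∂π_H/∂q_H = 0: 284 - 10q_H - 2(q_R) = 0.
So q_R = (401 - 2q_H)/6 and q_H = (284 - 2q_R)/10.
Solving the pair: q_R = 1721/28, q_H = 451/28.

16.11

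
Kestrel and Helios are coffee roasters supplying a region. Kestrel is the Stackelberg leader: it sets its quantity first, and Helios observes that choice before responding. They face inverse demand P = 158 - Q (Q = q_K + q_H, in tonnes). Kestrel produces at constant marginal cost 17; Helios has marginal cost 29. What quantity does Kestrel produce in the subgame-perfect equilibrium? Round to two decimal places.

76.50

Solve by backward induction. Given q_K, the follower Helios maximises π_H = (158 - q_K - q_H)q_H - 29q_H.
∂π_H/∂q_H = 129 - q_K - 2q_H = 0 gives the reaction function q_H = (129 - q_K)/2.
The leader anticipates this reaction. Substituting into P = 158 - Q gives P = 187/2 - (1/2)q_K, so π_K = (187/2 - (1/2)q_K)q_K - 17q_K.
Maximising: ∂π_K/∂q_K = 153/2 - q_K = 0, giving q_K = 153/2.
Then q_H = (129 - 153/2)/2 = 105/4.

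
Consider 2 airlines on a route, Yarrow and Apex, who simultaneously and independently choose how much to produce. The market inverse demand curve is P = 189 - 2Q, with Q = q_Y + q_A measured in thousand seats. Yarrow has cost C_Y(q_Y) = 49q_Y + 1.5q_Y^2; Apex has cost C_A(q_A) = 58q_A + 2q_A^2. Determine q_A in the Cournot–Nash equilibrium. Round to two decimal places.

Yarrow's profit: π_Y = (189 - 2Q)q_Y - (49q_Y + (3/2)q_Y²). Setting ∂π_Y/∂q_Y = 0: 140 - 7q_Y - 2(q_A) = 0.
Apex's first-order condition: 131 - 8q_A - 2(q_Y) = 0.
Best responses: q_Y = (140 - 2q_A)/7, q_A = (131 - 2q_Y)/8.
Solving the pair: q_Y = 33/2, q_A = 49/4.

12.25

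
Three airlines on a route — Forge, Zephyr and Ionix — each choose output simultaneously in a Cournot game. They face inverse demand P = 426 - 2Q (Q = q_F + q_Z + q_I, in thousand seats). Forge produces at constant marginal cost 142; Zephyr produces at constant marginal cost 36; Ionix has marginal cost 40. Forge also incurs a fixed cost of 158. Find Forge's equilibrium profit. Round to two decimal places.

22.50

Forge's profit: π_F = (426 - 2Q)q_F - (142q_F). Setting ∂π_F/∂q_F = 0: 284 - 4q_F - 2(q_Z + q_I) = 0.
Zephyr's first-order condition: 390 - 4q_Z - 2(q_F + q_I) = 0.
Ionix's profit: π_I = (426 - 2Q)q_I - (40q_I). Setting ∂π_I/∂q_I = 0: 386 - 4q_I - 2(q_F + q_Z) = 0.
Adding the 3 first-order conditions: 1060 − 8Q = 0, so Q = 265/2.
Back-substituting: q_F = (284 − 265)/2 = 19/2, q_Z = (390 − 265)/2 = 125/2, q_I = (386 − 265)/2 = 121/2.
Price P = 426 - 2·(265/2) = 161.
Forge's profit: (161 - 142)·(19/2) - 158 = 45/2.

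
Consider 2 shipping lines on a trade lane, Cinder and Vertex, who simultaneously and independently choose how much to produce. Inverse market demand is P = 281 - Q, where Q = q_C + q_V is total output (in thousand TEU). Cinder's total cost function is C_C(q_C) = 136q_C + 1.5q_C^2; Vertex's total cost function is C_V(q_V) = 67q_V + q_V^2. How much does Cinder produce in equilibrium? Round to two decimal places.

Cinder's profit: π_C = (281 - Q)q_C - (136q_C + (3/2)q_C²). Setting ∂π_C/∂q_C = 0: 145 - 5q_C - (q_V) = 0.
Vertex's first-order condition: 214 - 4q_V - (q_C) = 0.
So q_C = (145 - q_V)/5 and q_V = (214 - q_C)/4.
Solving the pair: q_C = 366/19, q_V = 925/19.

19.26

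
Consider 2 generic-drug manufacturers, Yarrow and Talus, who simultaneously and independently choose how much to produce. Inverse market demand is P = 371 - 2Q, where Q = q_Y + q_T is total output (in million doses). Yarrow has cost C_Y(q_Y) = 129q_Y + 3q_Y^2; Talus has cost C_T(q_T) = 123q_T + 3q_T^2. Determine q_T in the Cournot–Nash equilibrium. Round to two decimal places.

20.79

Yarrow's profit: π_Y = (371 - 2Q)q_Y - (129q_Y + 3q_Y²). Setting ∂π_Y/∂q_Y = 0: 242 - 10q_Y - 2(q_T) = 0.
Talus's first-order condition: 248 - 10q_T - 2(q_Y) = 0.
So q_Y = (242 - 2q_T)/10 and q_T = (248 - 2q_Y)/10.
Substituting one into the other gives q_Y = 481/24 and q_T = 499/24.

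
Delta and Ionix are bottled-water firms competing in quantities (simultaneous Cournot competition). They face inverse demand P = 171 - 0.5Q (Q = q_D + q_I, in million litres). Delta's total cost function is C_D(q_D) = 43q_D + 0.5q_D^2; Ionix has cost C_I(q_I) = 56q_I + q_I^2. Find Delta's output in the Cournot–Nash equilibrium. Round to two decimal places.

Delta's profit: π_D = (171 - 0.5Q)q_D - (43q_D + (1/2)q_D²). Setting ∂π_D/∂q_D = 0: 128 - 2q_D - (1/2)(q_I) = 0.
Ionix's profit: π_I = (171 - 0.5Q)q_I - (56q_I + q_I²). Setting ∂π_I/∂q_I = 0: 115 - 3q_I - (1/2)(q_D) = 0.
Best responses: q_D = (128 - (1/2)q_I)/2, q_I = (115 - (1/2)q_D)/3.
Substituting one into the other gives q_D = 1306/23 and q_I = 664/23.

56.78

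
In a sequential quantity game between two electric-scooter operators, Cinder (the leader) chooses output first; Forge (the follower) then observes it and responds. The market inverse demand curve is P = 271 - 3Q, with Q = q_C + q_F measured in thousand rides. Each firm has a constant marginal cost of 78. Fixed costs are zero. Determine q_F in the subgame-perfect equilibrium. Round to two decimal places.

16.08

Solve by backward induction. Given q_C, the follower Forge maximises π_F = (271 - 3q_C - 3q_F)q_F - 78q_F.
Setting the follower's marginal profit to zero, 193 - 3q_C - 6q_F = 0, i.e. q_F = (193 - 3q_C)/6.
The leader anticipates this reaction. Substituting into P = 271 - 3Q gives P = 349/2 - (3/2)q_C, so π_C = (349/2 - (3/2)q_C)q_C - 78q_C.
Leader FOC: 193/2 - 3q_C = 0, so q_C = 193/6.
Then q_F = (193 - 3·(193/6))/6 = 193/12.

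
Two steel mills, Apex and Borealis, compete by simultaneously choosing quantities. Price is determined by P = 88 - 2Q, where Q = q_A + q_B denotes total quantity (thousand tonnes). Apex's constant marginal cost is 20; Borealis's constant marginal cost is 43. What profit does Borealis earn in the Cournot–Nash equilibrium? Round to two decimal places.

26.89

Apex's profit: π_A = (88 - 2Q)q_A - (20q_A). Setting ∂π_A/∂q_A = 0: 68 - 4q_A - 2(q_B) = 0.
Borealis's first-order condition: 45 - 4q_B - 2(q_A) = 0.
Best responses: q_A = (68 - 2q_B)/4, q_B = (45 - 2q_A)/4.
Solving the pair: q_A = 91/6, q_B = 11/3.
Price P = 88 - 2·(113/6) = 151/3.
Borealis's profit: (151/3 - 43)·(11/3) = 242/9.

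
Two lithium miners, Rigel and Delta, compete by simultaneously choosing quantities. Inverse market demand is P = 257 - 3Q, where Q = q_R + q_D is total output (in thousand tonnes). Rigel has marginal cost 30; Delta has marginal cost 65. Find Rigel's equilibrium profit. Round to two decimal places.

2542.37

Rigel's profit: π_R = (257 - 3Q)q_R - (30q_R). Setting ∂π_R/∂q_R = 0: 227 - 6q_R - 3(q_D) = 0.
Delta's profit: π_D = (257 - 3Q)q_D - (65q_D). Setting ∂π_D/∂q_D = 0: 192 - 6q_D - 3(q_R) = 0.
Best responses: q_R = (227 - 3q_D)/6, q_D = (192 - 3q_R)/6.
Substituting one into the other gives q_R = 262/9 and q_D = 157/9.
Price P = 257 - 3·(419/9) = 352/3.
Rigel's profit: (352/3 - 30)·(262/9) = 2542.3704.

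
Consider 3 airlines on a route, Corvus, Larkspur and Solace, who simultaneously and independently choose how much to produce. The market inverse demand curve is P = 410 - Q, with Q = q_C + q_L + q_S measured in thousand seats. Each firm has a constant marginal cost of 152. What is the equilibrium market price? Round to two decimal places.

Each firm earns π_i = (410 - Q)q_i - 152q_i.
Setting ∂π_i/∂q_i = 0 with rivals' quantities fixed: 258 - 2q_i - Σ_{j≠i} q_j = 0.
By symmetry each firm produces the same amount; substituting Σ_{j≠i} q_j = 2q_i yields q_i = 258/4 = 129/2.
Total output Q = 387/2, so price P = 410 - 387/2 = 433/2.

216.50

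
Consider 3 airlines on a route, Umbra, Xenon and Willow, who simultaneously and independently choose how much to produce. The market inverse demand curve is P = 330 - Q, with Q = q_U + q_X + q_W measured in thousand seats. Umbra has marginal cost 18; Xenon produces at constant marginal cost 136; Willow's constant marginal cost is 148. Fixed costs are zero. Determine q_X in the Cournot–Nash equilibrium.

22

Umbra's profit: π_U = (330 - Q)q_U - (18q_U). Setting ∂π_U/∂q_U = 0: 312 - 2q_U - (q_X + q_W) = 0.
Xenon's profit: π_X = (330 - Q)q_X - (136q_X). Setting ∂π_X/∂q_X = 0: 194 - 2q_X - (q_U + q_W) = 0.
Willow's first-order condition: 182 - 2q_W - (q_U + q_X) = 0.
Adding the 3 conditions: 688 − 2Q − 2Q = 0, i.e. Q = 172.
Back-substituting: q_U = (312 − 172) = 140, q_X = (194 − 172) = 22, q_W = (182 − 172) = 10.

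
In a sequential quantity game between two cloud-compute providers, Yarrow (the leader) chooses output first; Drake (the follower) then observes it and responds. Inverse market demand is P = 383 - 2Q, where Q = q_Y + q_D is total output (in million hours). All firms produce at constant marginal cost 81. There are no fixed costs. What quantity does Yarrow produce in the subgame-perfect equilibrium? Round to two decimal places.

The follower Drake best-responds to any q_Y: π_D = (383 - 2Q)q_D - 81q_D.
∂π_D/∂q_D = 302 - 2q_Y - 4q_D = 0 gives the reaction function q_D = (302 - 2q_Y)/4.
The leader anticipates this reaction. Substituting into P = 383 - 2Q gives P = 232 - q_Y, so π_Y = (232 - q_Y)q_Y - 81q_Y.
Leader FOC: 151 - 2q_Y = 0, so q_Y = 151/2.
Then q_D = (302 - 2·(151/2))/4 = 151/4.

75.50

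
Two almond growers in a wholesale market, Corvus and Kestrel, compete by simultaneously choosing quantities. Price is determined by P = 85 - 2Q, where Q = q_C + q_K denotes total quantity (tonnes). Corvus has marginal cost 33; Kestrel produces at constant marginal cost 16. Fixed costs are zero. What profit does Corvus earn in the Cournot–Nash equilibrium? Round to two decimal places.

68.06

Corvus's profit: π_C = (85 - 2Q)q_C - (33q_C). Setting ∂π_C/∂q_C = 0: 52 - 4q_C - 2(q_K) = 0.
Kestrel's profit: π_K = (85 - 2Q)q_K - (16q_K). Setting ∂π_K/∂q_K = 0: 69 - 4q_K - 2(q_C) = 0.
Rearranging gives the reaction functions q_C = (52 - 2q_K)/4 and q_K = (69 - 2q_C)/4.
Substituting one into the other gives q_C = 35/6 and q_K = 43/3.
Price P = 85 - 2·(121/6) = 134/3.
Corvus's profit: (134/3 - 33)·(35/6) = 1225/18.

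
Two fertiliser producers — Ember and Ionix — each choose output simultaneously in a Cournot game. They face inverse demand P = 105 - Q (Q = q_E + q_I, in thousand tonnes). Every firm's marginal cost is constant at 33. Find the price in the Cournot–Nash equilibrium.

57

Each firm earns π_i = (105 - Q)q_i - 33q_i.
First-order condition (treating rivals' output as given): 72 - 2q_i - q_j = 0.
With identical firms every q_j equals q_i, so q_j = q_i and 72 = 3q_i, giving q_i = 24.
Total output Q = 48, so price P = 105 - 48 = 57.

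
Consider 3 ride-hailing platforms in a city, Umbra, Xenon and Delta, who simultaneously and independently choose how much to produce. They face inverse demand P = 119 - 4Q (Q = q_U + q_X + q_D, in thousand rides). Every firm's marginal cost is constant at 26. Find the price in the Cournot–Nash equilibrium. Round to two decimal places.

Each firm earns π_i = (119 - 4Q)q_i - 26q_i.
Setting ∂π_i/∂q_i = 0 with rivals' quantities fixed: 93 - 8q_i - 4·Σ_{j≠i} q_j = 0.
By symmetry each firm produces the same amount; substituting Σ_{j≠i} q_j = 2q_i yields q_i = 93/16.
Total output Q = 279/16, so price P = 119 - 4·(279/16) = 197/4.

49.25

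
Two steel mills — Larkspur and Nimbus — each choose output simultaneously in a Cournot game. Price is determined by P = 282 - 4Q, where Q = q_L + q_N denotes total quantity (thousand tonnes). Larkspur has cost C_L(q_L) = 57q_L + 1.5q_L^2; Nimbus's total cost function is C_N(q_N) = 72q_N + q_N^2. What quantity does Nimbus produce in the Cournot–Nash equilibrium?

Larkspur's profit: π_L = (282 - 4Q)q_L - (57q_L + (3/2)q_L²). Setting ∂π_L/∂q_L = 0: 225 - 11q_L - 4(q_N) = 0.
Nimbus's profit: π_N = (282 - 4Q)q_N - (72q_N + q_N²). Setting ∂π_N/∂q_N = 0: 210 - 10q_N - 4(q_L) = 0.
Best responses: q_L = (225 - 4q_N)/11, q_N = (210 - 4q_L)/10.
Substituting one into the other gives q_L = 15 and q_N = 15.

15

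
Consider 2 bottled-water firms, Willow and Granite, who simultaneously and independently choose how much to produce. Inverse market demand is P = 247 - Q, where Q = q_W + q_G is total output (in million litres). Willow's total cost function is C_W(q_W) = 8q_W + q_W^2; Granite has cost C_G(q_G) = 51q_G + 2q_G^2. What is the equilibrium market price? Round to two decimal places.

169.48

Willow's profit: π_W = (247 - Q)q_W - (8q_W + q_W²). Setting ∂π_W/∂q_W = 0: 239 - 4q_W - (q_G) = 0.
Granite's first-order condition: 196 - 6q_G - (q_W) = 0.
Rearranging gives the reaction functions q_W = (239 - q_G)/4 and q_G = (196 - q_W)/6.
Substituting one into the other gives q_W = 1238/23 and q_G = 545/23.
Total output Q = 1783/23, so price P = 247 - 1783/23 = 169.4783.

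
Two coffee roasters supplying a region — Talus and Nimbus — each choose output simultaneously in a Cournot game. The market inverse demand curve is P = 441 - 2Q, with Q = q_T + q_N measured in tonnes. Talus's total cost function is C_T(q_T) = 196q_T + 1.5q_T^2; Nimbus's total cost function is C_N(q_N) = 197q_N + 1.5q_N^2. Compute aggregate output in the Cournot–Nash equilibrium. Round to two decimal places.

Talus's profit: π_T = (441 - 2Q)q_T - (196q_T + (3/2)q_T²). Setting ∂π_T/∂q_T = 0: 245 - 7q_T - 2(q_N) = 0.
Nimbus's profit: π_N = (441 - 2Q)q_N - (197q_N + (3/2)q_N²). Setting ∂π_N/∂q_N = 0: 244 - 7q_N - 2(q_T) = 0.
So q_T = (245 - 2q_N)/7 and q_N = (244 - 2q_T)/7.
Solving the pair: q_T = 409/15, q_N = 406/15.
Total output Q = 409/15 + 406/15 = 163/3.

54.33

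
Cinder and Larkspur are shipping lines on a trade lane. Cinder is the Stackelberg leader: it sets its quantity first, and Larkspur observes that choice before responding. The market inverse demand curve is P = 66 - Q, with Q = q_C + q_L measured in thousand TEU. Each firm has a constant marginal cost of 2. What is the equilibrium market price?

The follower Larkspur best-responds to any q_C: π_L = (66 - Q)q_L - 2q_L.
Setting the follower's marginal profit to zero, 64 - q_C - 2q_L = 0, i.e. q_L = (64 - q_C)/2.
Cinder substitutes q_L(q_C) into its own profit: π_C = q_C(66 - q_C - (64 - q_C)/2) - 2q_C = (34 - (1/2)q_C)q_C - 2q_C.
The leader's first-order condition 32 - q_C = 0 yields q_C = 32.
Then q_L = (64 - 32)/2 = 16.
Total output Q = 48, so price P = 66 - 48 = 18.

18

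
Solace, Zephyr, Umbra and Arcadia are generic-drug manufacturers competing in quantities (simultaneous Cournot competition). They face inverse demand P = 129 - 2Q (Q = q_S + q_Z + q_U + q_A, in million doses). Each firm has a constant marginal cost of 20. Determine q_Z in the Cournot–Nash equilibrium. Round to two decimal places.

10.90

A representative firm's profit is π_i = q_i(129 - 2Q) - 20q_i.
Setting ∂π_i/∂q_i = 0 with rivals' quantities fixed: 109 - 4q_i - 2·Σ_{j≠i} q_j = 0.
With identical firms every q_j equals q_i, so Σ_{j≠i} q_j = 3q_i and 109 = 10q_i, giving q_i = 109/10.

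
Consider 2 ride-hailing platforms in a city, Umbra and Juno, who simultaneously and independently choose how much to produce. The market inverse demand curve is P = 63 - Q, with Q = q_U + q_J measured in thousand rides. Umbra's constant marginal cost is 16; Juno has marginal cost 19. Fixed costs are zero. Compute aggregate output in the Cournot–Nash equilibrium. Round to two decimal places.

Umbra's profit: π_U = (63 - Q)q_U - (16q_U). Setting ∂π_U/∂q_U = 0: 47 - 2q_U - (q_J) = 0.
Juno's first-order condition: 44 - 2q_J - (q_U) = 0.
Best responses: q_U = (47 - q_J)/2, q_J = (44 - q_U)/2.
Solving the pair: q_U = 50/3, q_J = 41/3.
Total output Q = 50/3 + 41/3 = 91/3.

30.33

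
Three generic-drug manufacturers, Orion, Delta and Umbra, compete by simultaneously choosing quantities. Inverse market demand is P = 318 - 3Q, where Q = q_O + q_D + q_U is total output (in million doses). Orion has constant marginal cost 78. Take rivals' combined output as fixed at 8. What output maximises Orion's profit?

36

With rivals' combined output fixed at 8, Orion's profit is π_O = (318 - 3·8 - 3q_O)q_O - (78q_O) = (294 - 3q_O)q_O - (78q_O).
∂π_O/∂q_O = 216 - 6q_O = 0, so q_O = 36.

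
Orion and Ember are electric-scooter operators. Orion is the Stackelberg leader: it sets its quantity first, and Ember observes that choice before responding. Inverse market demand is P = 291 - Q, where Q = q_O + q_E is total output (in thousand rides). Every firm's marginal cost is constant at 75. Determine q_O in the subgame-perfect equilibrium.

108

Solve by backward induction. Given q_O, the follower Ember maximises π_E = (291 - q_O - q_E)q_E - 75q_E.
∂π_E/∂q_E = 216 - q_O - 2q_E = 0 gives the reaction function q_E = (216 - q_O)/2.
Orion substitutes q_E(q_O) into its own profit: π_O = q_O(291 - q_O - (216 - q_O)/2) - 75q_O = (183 - (1/2)q_O)q_O - 75q_O.
Leader FOC: 108 - q_O = 0, so q_O = 108.
Then q_E = (216 - 108)/2 = 54.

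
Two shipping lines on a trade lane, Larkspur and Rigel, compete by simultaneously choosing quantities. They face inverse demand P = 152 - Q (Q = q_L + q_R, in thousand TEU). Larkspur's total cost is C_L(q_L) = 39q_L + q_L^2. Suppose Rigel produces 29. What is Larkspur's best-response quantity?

21

With the rival's output fixed at 29, Larkspur's profit is π_L = (152 - 29 - q_L)q_L - (39q_L + q_L²) = (123 - q_L)q_L - (39q_L + q_L²).
∂π_L/∂q_L = 84 - 4q_L = 0, so q_L = 21.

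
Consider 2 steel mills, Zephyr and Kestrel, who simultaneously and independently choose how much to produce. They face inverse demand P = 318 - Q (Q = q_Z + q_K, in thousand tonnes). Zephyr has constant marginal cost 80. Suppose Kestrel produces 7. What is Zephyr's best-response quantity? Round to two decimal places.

With the rival's output fixed at 7, Zephyr's profit is π_Z = (318 - 7 - q_Z)q_Z - (80q_Z) = (311 - q_Z)q_Z - (80q_Z).
∂π_Z/∂q_Z = 231 - 2q_Z = 0, so q_Z = 231/2.

115.50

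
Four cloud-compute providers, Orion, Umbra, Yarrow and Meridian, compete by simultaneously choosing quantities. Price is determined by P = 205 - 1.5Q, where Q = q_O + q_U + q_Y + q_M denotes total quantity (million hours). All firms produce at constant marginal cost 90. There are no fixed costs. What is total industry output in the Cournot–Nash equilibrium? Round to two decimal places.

61.33

Each firm earns π_i = (205 - 1.5Q)q_i - 90q_i.
Setting ∂π_i/∂q_i = 0 with rivals' quantities fixed: 115 - 3q_i - (3/2)·Σ_{j≠i} q_j = 0.
By symmetry each firm produces the same amount; substituting Σ_{j≠i} q_j = 3q_i yields q_i = 115/(15/2) = 46/3.
Total output Q = 46/3 + 46/3 + 46/3 + 46/3 = 184/3.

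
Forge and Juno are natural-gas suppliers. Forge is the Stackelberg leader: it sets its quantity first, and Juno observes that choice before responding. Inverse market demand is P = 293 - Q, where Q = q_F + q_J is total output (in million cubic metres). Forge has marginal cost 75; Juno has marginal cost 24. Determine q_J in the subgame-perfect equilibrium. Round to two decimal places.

92.75

Solve by backward induction. Given q_F, the follower Juno maximises π_J = (293 - q_F - q_J)q_J - 24q_J.
∂π_J/∂q_J = 269 - q_F - 2q_J = 0 gives the reaction function q_J = (269 - q_F)/2.
Forge substitutes q_J(q_F) into its own profit: π_F = q_F(293 - q_F - (269 - q_F)/2) - 75q_F = (317/2 - (1/2)q_F)q_F - 75q_F.
The leader's first-order condition 167/2 - q_F = 0 yields q_F = 167/2.
Then q_J = (269 - 167/2)/2 = 371/4.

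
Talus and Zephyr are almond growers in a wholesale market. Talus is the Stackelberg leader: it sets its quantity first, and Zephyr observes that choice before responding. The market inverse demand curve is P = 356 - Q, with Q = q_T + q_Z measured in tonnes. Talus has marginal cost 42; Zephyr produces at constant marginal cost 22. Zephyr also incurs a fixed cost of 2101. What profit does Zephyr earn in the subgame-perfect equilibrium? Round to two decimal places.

Solve by backward induction. Given q_T, the follower Zephyr maximises π_Z = (356 - q_T - q_Z)q_Z - 22q_Z.
∂π_Z/∂q_Z = 334 - q_T - 2q_Z = 0 gives the reaction function q_Z = (334 - q_T)/2.
Talus substitutes q_Z(q_T) into its own profit: π_T = q_T(356 - q_T - (334 - q_T)/2) - 42q_T = (189 - (1/2)q_T)q_T - 42q_T.
Leader FOC: 147 - q_T = 0, so q_T = 147.
Then q_Z = (334 - 147)/2 = 187/2.
Price P = 356 - 481/2 = 231/2.
Zephyr's profit: (231/2 - 22)·(187/2) - 2101 = 6641.2500.

6641.25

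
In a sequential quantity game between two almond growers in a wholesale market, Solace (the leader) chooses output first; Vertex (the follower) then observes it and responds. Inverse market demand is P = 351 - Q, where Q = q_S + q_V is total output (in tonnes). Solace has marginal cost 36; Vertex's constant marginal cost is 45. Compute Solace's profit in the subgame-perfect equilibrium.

The follower Vertex best-responds to any q_S: π_V = (351 - Q)q_V - 45q_V.
Follower FOC: 306 - q_S - 2q_V = 0, so q_V(q_S) = (306 - q_S)/2.
Solace substitutes q_V(q_S) into its own profit: π_S = q_S(351 - q_S - (306 - q_S)/2) - 36q_S = (198 - (1/2)q_S)q_S - 36q_S.
The leader's first-order condition 162 - q_S = 0 yields q_S = 162.
Then q_V = (306 - 162)/2 = 72.
Price P = 351 - 234 = 117.
Solace's profit: (117 - 36)·162 = 13122.

13122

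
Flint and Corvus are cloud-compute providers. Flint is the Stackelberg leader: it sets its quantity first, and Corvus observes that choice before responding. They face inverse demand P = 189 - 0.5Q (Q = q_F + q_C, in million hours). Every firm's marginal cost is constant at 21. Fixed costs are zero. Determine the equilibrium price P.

63

Solve by backward induction. Given q_F, the follower Corvus maximises π_C = (189 - (1/2)q_F - (1/2)q_C)q_C - 21q_C.
Setting the follower's marginal profit to zero, 168 - (1/2)q_F - q_C = 0, i.e. q_C = (168 - (1/2)q_F).
Flint substitutes q_C(q_F) into its own profit: π_F = q_F(189 - (1/2)q_F - (168 - (1/2)q_F)/2) - 21q_F = (105 - (1/4)q_F)q_F - 21q_F.
Maximising: ∂π_F/∂q_F = 84 - (1/2)q_F = 0, giving q_F = 168.
Then q_C = (168 - (1/2)·168) = 84.
Total output Q = 252, so price P = 189 - (1/2)·252 = 63.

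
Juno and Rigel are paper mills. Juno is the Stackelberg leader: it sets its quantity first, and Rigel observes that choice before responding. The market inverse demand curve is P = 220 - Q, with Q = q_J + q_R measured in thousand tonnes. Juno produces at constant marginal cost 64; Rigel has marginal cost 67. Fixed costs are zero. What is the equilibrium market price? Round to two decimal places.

The follower Rigel best-responds to any q_J: π_R = (220 - Q)q_R - 67q_R.
Follower FOC: 153 - q_J - 2q_R = 0, so q_R(q_J) = (153 - q_J)/2.
Juno substitutes q_R(q_J) into its own profit: π_J = q_J(220 - q_J - (153 - q_J)/2) - 64q_J = (287/2 - (1/2)q_J)q_J - 64q_J.
The leader's first-order condition 159/2 - q_J = 0 yields q_J = 159/2.
Then q_R = (153 - 159/2)/2 = 147/4.
Total output Q = 465/4, so price P = 220 - 465/4 = 415/4.

103.75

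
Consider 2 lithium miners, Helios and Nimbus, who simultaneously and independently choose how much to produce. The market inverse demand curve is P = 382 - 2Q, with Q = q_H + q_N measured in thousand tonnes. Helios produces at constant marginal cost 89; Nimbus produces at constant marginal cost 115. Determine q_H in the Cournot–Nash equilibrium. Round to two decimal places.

53.17

Helios's profit: π_H = (382 - 2Q)q_H - (89q_H). Setting ∂π_H/∂q_H = 0: 293 - 4q_H - 2(q_N) = 0.
Nimbus's first-order condition: 267 - 4q_N - 2(q_H) = 0.
So q_H = (293 - 2q_N)/4 and q_N = (267 - 2q_H)/4.
Substituting one into the other gives q_H = 319/6 and q_N = 241/6.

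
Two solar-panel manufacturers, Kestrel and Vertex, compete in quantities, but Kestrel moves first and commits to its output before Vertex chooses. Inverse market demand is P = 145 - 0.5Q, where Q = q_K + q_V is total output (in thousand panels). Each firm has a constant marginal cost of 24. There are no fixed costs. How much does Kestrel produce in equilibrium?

121

The follower Vertex best-responds to any q_K: π_V = (145 - 0.5Q)q_V - 24q_V.
Follower FOC: 121 - (1/2)q_K - q_V = 0, so q_V(q_K) = (121 - (1/2)q_K).
The leader anticipates this reaction. Substituting into P = 145 - 0.5Q gives P = 169/2 - (1/4)q_K, so π_K = (169/2 - (1/4)q_K)q_K - 24q_K.
Maximising: ∂π_K/∂q_K = 121/2 - (1/2)q_K = 0, giving q_K = 121.
Then q_V = (121 - (1/2)·121) = 121/2.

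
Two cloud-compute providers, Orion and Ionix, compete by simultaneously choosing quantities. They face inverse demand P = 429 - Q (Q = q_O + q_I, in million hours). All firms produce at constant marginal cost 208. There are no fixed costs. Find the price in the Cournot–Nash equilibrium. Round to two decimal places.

A representative firm's profit is π_i = q_i(429 - Q) - 208q_i.
Setting ∂π_i/∂q_i = 0 with rivals' quantities fixed: 221 - 2q_i - q_j = 0.
With identical firms every q_j equals q_i, so q_j = q_i and 221 = 3q_i, giving q_i = 221/3.
Total output Q = 442/3, so price P = 429 - 442/3 = 845/3.

281.67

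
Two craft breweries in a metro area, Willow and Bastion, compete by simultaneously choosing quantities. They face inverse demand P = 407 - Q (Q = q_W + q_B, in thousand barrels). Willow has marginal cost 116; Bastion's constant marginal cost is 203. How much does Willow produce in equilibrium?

126

Willow's profit: π_W = (407 - Q)q_W - (116q_W). Setting ∂π_W/∂q_W = 0: 291 - 2q_W - (q_B) = 0.
Bastion's first-order condition: 204 - 2q_B - (q_W) = 0.
Rearranging gives the reaction functions q_W = (291 - q_B)/2 and q_B = (204 - q_W)/2.
Solving the pair: q_W = 126, q_B = 39.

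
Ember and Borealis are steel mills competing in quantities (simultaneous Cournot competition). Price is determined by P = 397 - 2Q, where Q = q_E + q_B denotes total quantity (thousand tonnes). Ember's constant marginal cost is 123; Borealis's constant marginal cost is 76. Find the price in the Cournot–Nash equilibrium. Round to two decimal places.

Ember's profit: π_E = (397 - 2Q)q_E - (123q_E). Setting ∂π_E/∂q_E = 0: 274 - 4q_E - 2(q_B) = 0.
Borealis's first-order condition: 321 - 4q_B - 2(q_E) = 0.
So q_E = (274 - 2q_B)/4 and q_B = (321 - 2q_E)/4.
Solving the pair: q_E = 227/6, q_B = 184/3.
Total output Q = 595/6, so price P = 397 - 2·(595/6) = 596/3.

198.67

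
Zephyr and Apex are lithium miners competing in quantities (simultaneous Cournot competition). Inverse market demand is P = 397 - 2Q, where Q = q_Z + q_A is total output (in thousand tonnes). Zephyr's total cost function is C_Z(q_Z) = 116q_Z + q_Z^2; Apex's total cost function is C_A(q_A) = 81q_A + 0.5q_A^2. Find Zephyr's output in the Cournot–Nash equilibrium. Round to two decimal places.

29.73

Zephyr's profit: π_Z = (397 - 2Q)q_Z - (116q_Z + q_Z²). Setting ∂π_Z/∂q_Z = 0: 281 - 6q_Z - 2(q_A) = 0.
Apex's first-order condition: 316 - 5q_A - 2(q_Z) = 0.
Rearranging gives the reaction functions q_Z = (281 - 2q_A)/6 and q_A = (316 - 2q_Z)/5.
Substituting one into the other gives q_Z = 773/26 and q_A = 667/13.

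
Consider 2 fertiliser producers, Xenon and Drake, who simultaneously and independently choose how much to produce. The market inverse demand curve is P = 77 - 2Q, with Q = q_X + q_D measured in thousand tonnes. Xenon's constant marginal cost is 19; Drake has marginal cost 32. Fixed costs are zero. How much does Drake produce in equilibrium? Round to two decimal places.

Xenon's profit: π_X = (77 - 2Q)q_X - (19q_X). Setting ∂π_X/∂q_X = 0: 58 - 4q_X - 2(q_D) = 0.
Drake's first-order condition: 45 - 4q_D - 2(q_X) = 0.
So q_X = (58 - 2q_D)/4 and q_D = (45 - 2q_X)/4.
Substituting one into the other gives q_X = 71/6 and q_D = 16/3.

5.33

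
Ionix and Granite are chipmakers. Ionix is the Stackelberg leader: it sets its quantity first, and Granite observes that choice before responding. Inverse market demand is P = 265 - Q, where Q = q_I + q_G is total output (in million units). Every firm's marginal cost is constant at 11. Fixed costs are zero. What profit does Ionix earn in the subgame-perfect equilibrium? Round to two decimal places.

8064.50

The follower Granite best-responds to any q_I: π_G = (265 - Q)q_G - 11q_G.
Setting the follower's marginal profit to zero, 254 - q_I - 2q_G = 0, i.e. q_G = (254 - q_I)/2.
The leader anticipates this reaction. Substituting into P = 265 - Q gives P = 138 - (1/2)q_I, so π_I = (138 - (1/2)q_I)q_I - 11q_I.
The leader's first-order condition 127 - q_I = 0 yields q_I = 127.
Then q_G = (254 - 127)/2 = 127/2.
Price P = 265 - 381/2 = 149/2.
Ionix's profit: (149/2 - 11)·127 = 8064.5000.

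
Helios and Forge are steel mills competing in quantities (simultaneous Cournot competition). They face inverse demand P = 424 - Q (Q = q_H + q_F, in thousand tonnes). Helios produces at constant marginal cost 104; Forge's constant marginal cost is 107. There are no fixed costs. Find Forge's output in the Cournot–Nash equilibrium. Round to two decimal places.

104.67

Helios's profit: π_H = (424 - Q)q_H - (104q_H). Setting ∂π_H/∂q_H = 0: 320 - 2q_H - (q_F) = 0.
Forge's first-order condition: 317 - 2q_F - (q_H) = 0.
Best responses: q_H = (320 - q_F)/2, q_F = (317 - q_H)/2.
Solving the pair: q_H = 323/3, q_F = 314/3.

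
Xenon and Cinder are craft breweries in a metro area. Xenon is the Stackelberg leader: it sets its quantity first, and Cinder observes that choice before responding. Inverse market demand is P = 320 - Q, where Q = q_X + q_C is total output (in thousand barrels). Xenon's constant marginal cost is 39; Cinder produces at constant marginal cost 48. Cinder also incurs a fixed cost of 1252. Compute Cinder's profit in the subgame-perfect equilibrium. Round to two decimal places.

2780.25

Solve by backward induction. Given q_X, the follower Cinder maximises π_C = (320 - q_X - q_C)q_C - 48q_C.
Follower FOC: 272 - q_X - 2q_C = 0, so q_C(q_X) = (272 - q_X)/2.
Xenon substitutes q_C(q_X) into its own profit: π_X = q_X(320 - q_X - (272 - q_X)/2) - 39q_X = (184 - (1/2)q_X)q_X - 39q_X.
Maximising: ∂π_X/∂q_X = 145 - q_X = 0, giving q_X = 145.
Then q_C = (272 - 145)/2 = 127/2.
Price P = 320 - 417/2 = 223/2.
Cinder's profit: (223/2 - 48)·(127/2) - 1252 = 2780.2500.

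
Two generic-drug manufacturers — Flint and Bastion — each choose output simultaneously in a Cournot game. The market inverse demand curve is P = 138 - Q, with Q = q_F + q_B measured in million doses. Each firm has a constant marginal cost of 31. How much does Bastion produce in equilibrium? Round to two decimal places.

A representative firm's profit is π_i = q_i(138 - Q) - 31q_i.
Setting ∂π_i/∂q_i = 0 with rivals' quantities fixed: 107 - 2q_i - q_j = 0.
By symmetry each firm produces the same amount; substituting q_j = q_i yields q_i = 107/3.

35.67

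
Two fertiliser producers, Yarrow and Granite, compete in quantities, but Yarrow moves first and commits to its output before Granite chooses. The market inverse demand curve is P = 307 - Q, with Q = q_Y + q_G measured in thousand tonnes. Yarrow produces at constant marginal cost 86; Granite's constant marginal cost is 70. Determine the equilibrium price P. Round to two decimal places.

137.25

The follower Granite best-responds to any q_Y: π_G = (307 - Q)q_G - 70q_G.
∂π_G/∂q_G = 237 - q_Y - 2q_G = 0 gives the reaction function q_G = (237 - q_Y)/2.
Yarrow substitutes q_G(q_Y) into its own profit: π_Y = q_Y(307 - q_Y - (237 - q_Y)/2) - 86q_Y = (377/2 - (1/2)q_Y)q_Y - 86q_Y.
Maximising: ∂π_Y/∂q_Y = 205/2 - q_Y = 0, giving q_Y = 205/2.
Then q_G = (237 - 205/2)/2 = 269/4.
Total output Q = 679/4, so price P = 307 - 679/4 = 549/4.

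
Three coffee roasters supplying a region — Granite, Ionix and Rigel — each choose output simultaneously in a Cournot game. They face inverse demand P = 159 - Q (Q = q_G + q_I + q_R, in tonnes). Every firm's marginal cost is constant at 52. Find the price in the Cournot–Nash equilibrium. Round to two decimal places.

78.75

Each firm earns π_i = (159 - Q)q_i - 52q_i.
First-order condition (treating rivals' output as given): 107 - 2q_i - Σ_{j≠i} q_j = 0.
With identical firms every q_j equals q_i, so Σ_{j≠i} q_j = 2q_i and 107 = 4q_i, giving q_i = 107/4.
Total output Q = 321/4, so price P = 159 - 321/4 = 315/4.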